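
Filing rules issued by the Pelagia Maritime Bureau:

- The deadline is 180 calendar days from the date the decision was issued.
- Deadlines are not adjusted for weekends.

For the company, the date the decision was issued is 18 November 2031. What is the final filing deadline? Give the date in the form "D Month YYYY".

180 calendar days after 18 November 2031 is 16 May 2032.
16 May 2032 falls on a Sunday. The rules make no weekend/holiday allowance, so it remains 16 May 2032.
Deadline: 16 May 2032.

16 May 2032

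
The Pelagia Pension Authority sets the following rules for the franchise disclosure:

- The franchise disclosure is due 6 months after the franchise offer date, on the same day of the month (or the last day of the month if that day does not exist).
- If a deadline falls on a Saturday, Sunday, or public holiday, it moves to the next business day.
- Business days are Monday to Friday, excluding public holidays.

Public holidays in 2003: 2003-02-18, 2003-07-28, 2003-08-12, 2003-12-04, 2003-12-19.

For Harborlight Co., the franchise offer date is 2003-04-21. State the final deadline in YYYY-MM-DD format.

6 months from 2003-04-21 is 2003-10-21.
2003-10-21 (Tuesday) is already a business day.
The final due date is 2003-10-21.

2003-10-21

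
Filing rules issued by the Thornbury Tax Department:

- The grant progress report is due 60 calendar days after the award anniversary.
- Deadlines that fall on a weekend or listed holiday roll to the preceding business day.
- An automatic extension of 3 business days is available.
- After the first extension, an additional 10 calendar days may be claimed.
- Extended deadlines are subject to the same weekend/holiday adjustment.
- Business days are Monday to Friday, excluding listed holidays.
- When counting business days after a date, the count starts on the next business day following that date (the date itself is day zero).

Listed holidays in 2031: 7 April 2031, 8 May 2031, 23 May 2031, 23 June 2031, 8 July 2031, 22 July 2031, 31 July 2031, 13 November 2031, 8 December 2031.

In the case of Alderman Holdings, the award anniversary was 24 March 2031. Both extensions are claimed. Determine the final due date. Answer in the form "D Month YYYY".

60 calendar days after 24 March 2031 is 23 May 2031.
23 May 2031 is a listed holiday; the preceding business day is 22 May 2031 (Thursday).
Counting 3 further business days from 22 May 2031 reaches 28 May 2031.
28 May 2031 falls on a Wednesday, which is a business day, so no adjustment is needed.
With the 10-day extension, 28 May 2031 becomes 7 June 2031.
7 June 2031 falls on a Saturday. Rolling to the preceding business day gives 6 June 2031, a Friday.
Final deadline: 6 June 2031.

6 June 2031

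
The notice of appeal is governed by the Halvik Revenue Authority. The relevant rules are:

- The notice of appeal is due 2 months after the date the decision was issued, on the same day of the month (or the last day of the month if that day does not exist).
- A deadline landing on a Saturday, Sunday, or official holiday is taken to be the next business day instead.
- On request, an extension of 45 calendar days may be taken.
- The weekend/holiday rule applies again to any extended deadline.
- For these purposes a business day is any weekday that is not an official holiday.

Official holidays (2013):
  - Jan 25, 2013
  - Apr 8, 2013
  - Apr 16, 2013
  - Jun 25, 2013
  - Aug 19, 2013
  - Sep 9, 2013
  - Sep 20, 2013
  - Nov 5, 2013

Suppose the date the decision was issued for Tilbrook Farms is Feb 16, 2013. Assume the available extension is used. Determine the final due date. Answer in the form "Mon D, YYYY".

Moving 2 months forward from Feb 16, 2013 on the corresponding day gives Apr 16, 2013.
Apr 16, 2013 falls on a listed holiday. Rolling to the next business day gives Apr 17, 2013, a Wednesday.
Applying the 45-calendar-day extension: Apr 17, 2013 + 45 days = Jun 1, 2013.
Jun 1, 2013 is a Saturday; the next business day is Jun 3, 2013 (Monday).
So the filing is due Jun 3, 2013.

Jun 3, 2013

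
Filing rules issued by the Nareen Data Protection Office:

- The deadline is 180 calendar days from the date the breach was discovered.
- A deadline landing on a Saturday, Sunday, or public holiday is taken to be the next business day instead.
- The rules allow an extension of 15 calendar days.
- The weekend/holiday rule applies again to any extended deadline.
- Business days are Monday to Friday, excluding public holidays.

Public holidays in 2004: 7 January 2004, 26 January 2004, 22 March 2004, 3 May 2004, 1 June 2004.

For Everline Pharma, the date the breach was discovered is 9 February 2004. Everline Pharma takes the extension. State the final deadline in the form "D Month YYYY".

Trigger date 9 February 2004 + 180 calendar days = 7 August 2004.
7 August 2004 falls on a Saturday. Rolling to the next business day gives 9 August 2004, a Monday.
Applying the 15-calendar-day extension: 9 August 2004 + 15 days = 24 August 2004.
Since 24 August 2004 is a Tuesday and not a holiday, the date is unchanged.
Final deadline: 24 August 2004.

24 August 2004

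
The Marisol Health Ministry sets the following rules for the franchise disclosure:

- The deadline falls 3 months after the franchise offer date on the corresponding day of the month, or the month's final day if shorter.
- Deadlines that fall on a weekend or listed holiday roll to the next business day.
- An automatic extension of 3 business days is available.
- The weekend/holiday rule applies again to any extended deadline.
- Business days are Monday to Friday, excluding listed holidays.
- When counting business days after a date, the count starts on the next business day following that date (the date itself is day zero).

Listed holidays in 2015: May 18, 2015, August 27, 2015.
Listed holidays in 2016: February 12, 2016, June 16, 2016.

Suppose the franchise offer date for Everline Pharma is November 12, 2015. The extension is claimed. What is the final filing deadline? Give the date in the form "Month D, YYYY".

February 18, 2016

Moving 3 months forward from November 12, 2015 on the corresponding day gives February 12, 2016.
February 12, 2016 falls on a listed holiday. Rolling to the next business day gives February 15, 2016, a Monday.
Counting 3 further business days from February 15, 2016 reaches February 18, 2016.
February 18, 2016 is a Thursday and not a listed holiday, so it stands.
So the filing is due February 18, 2016.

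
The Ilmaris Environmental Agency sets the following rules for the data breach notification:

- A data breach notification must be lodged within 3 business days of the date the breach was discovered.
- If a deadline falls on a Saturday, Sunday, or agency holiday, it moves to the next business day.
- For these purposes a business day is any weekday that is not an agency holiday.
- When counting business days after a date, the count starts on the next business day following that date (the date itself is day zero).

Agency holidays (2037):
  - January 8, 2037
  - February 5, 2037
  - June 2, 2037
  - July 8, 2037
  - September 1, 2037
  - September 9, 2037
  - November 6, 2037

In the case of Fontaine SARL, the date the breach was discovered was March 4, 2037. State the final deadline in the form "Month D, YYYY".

March 9, 2037

Counting 3 business days after March 4, 2037 (skipping weekends and listed holidays) reaches March 9, 2037.
March 9, 2037 falls on a Monday, which is a business day, so no adjustment is needed.
So the filing is due March 9, 2037.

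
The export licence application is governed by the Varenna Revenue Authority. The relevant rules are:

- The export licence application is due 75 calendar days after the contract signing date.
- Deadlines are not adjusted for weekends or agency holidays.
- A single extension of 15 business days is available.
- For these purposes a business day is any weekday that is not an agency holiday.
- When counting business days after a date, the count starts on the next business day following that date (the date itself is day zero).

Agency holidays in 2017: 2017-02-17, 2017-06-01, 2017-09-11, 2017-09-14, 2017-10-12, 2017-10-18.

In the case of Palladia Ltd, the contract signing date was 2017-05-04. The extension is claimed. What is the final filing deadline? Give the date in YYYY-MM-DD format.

2017-08-08

Trigger date 2017-05-04 + 75 calendar days = 2017-07-18.
2017-07-18 is a Tuesday; no weekend or holiday adjustment applies.
The 15-business-day extension runs from 2017-07-18 to 2017-08-08.
No adjustment is made for weekends or holidays, so 2017-08-08 stands.
So the filing is due 2017-08-08.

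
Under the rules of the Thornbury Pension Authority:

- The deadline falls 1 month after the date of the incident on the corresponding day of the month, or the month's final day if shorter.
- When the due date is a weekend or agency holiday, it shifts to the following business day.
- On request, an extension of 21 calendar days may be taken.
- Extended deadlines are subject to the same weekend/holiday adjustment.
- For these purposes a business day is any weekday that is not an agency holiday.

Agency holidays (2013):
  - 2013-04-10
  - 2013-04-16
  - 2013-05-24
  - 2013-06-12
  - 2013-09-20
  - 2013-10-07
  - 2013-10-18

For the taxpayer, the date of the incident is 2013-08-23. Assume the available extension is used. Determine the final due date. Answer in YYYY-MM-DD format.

1 month after 2013-08-23, on the same day of the month, is 2013-09-23.
2013-09-23 is a Monday and not a listed holiday, so it stands.
The 21-calendar-day extension moves the deadline from 2013-09-23 to 2013-10-14.
2013-10-14 falls on a Monday, which is a business day, so no adjustment is needed.
Deadline: 2013-10-14.

2013-10-14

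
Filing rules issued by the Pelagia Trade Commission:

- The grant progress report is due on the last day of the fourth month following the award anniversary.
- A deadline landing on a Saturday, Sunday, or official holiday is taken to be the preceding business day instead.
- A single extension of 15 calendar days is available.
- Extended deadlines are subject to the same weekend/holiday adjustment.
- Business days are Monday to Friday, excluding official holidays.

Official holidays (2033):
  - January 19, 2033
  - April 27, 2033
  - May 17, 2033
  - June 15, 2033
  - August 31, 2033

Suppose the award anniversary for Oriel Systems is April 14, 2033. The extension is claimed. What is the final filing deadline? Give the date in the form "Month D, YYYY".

September 14, 2033

The fourth month after April 14, 2033 is August 2033, whose last day is August 31, 2033.
Because August 31, 2033 is a listed holiday, the deadline becomes August 30, 2033 (Tuesday).
Add the 15 calendar-day extension to August 30, 2033: September 14, 2033.
September 14, 2033 falls on a Wednesday, which is a business day, so no adjustment is needed.
Deadline: September 14, 2033.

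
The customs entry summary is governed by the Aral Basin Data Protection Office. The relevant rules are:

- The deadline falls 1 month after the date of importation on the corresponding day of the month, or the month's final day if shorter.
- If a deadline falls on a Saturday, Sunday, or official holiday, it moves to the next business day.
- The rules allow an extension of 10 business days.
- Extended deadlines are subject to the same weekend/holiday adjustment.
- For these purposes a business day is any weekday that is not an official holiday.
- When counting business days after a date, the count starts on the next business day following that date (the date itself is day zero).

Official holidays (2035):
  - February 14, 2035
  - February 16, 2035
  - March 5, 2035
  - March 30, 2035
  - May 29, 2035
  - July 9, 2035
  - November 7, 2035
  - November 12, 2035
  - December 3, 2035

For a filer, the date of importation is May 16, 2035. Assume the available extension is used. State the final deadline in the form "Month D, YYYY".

Moving 1 month forward from May 16, 2035 on the corresponding day gives June 16, 2035.
June 16, 2035 is a Saturday; the next business day is June 18, 2035 (Monday).
Counting 10 further business days from June 18, 2035 reaches July 2, 2035.
Since July 2, 2035 is a Monday and not a holiday, the date is unchanged.
Final deadline: July 2, 2035.

July 2, 2035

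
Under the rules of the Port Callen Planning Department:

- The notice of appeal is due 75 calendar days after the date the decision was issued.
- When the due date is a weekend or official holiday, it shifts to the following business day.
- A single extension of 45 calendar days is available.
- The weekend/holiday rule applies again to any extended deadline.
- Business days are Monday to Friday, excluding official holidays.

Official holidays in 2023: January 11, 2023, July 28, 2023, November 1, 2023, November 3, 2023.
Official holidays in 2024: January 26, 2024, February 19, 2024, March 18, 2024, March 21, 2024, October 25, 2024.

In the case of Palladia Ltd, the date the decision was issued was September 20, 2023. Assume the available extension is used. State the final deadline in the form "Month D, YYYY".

January 18, 2024

Trigger date September 20, 2023 + 75 calendar days = December 4, 2023.
December 4, 2023 falls on a Monday, which is a business day, so no adjustment is needed.
With the 45-day extension, December 4, 2023 becomes January 18, 2024.
Since January 18, 2024 is a Thursday and not a holiday, the date is unchanged.
Final deadline: January 18, 2024.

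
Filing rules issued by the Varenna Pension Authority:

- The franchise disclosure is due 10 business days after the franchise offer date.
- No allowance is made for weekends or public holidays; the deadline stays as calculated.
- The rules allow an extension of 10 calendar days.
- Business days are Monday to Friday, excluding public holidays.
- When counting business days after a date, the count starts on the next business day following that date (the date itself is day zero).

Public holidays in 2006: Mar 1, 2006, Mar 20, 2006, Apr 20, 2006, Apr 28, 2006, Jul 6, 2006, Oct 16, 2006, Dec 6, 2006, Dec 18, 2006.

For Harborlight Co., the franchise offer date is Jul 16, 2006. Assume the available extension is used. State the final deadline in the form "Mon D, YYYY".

Counting 10 business days after Jul 16, 2006 (skipping weekends and listed holidays) reaches Jul 28, 2006.
Jul 28, 2006 falls on a Friday. The rules make no weekend/holiday allowance, so it remains Jul 28, 2006.
Applying the 10-calendar-day extension: Jul 28, 2006 + 10 days = Aug 7, 2006.
Aug 7, 2006 is a Monday; no weekend or holiday adjustment applies.
Deadline: Aug 7, 2006.

Aug 7, 2006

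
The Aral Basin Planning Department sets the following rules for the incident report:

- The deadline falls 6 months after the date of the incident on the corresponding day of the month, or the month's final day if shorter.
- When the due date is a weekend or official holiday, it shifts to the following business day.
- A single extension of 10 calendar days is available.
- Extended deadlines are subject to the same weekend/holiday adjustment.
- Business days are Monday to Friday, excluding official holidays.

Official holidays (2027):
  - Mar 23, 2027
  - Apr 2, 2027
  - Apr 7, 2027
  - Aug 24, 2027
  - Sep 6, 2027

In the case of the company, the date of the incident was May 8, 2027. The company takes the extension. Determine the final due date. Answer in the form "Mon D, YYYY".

Nov 18, 2027

6 months from May 8, 2027 is Nov 8, 2027.
Since Nov 8, 2027 is a Monday and not a holiday, the date is unchanged.
The 10-calendar-day extension moves the deadline from Nov 8, 2027 to Nov 18, 2027.
Since Nov 18, 2027 is a Thursday and not a holiday, the date is unchanged.
So the filing is due Nov 18, 2027.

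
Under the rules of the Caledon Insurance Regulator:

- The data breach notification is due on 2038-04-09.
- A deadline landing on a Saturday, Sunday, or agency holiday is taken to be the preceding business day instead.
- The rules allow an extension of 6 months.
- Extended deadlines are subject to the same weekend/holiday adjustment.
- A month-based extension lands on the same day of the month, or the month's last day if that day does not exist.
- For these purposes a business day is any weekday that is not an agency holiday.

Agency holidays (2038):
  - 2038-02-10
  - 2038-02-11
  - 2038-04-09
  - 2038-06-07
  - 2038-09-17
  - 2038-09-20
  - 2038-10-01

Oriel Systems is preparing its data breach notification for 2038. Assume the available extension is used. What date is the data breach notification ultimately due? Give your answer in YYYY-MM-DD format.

2038-10-08

The stated deadline is 2038-04-09.
2038-04-09 is a listed holiday, so it moves to the preceding business day, 2038-04-08 (Thursday).
Applying the 6 months extension: 6 months after 2038-04-08 is 2038-10-08.
2038-10-08 is a Friday and not a listed holiday, so it stands.
Final deadline: 2038-10-08.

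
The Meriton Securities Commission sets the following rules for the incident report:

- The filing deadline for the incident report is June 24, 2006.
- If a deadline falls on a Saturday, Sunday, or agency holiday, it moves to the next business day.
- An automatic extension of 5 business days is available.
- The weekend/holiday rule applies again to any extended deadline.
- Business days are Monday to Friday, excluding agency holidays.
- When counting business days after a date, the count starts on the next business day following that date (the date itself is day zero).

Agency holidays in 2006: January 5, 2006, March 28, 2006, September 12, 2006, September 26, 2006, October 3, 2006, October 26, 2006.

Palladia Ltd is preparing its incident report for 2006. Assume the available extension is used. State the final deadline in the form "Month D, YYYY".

July 3, 2006

The stated deadline is June 24, 2006.
June 24, 2006 is a Saturday, so it moves to the next business day, June 26, 2006 (Monday).
Applying the 5-business-day extension: 5 business days after June 26, 2006 is July 3, 2006.
July 3, 2006 (Monday) is already a business day.
The final due date is July 3, 2006.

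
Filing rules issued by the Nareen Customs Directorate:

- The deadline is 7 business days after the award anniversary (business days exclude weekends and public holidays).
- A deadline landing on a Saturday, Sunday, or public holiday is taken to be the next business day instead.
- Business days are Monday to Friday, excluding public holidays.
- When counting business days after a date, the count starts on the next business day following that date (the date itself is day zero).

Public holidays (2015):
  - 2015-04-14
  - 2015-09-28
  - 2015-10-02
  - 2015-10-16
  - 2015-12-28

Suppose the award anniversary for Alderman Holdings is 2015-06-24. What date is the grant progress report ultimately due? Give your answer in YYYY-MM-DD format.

7 business days after 2015-06-24, excluding weekends and holidays, is 2015-07-03.
2015-07-03 falls on a Friday, which is a business day, so no adjustment is needed.
So the filing is due 2015-07-03.

2015-07-03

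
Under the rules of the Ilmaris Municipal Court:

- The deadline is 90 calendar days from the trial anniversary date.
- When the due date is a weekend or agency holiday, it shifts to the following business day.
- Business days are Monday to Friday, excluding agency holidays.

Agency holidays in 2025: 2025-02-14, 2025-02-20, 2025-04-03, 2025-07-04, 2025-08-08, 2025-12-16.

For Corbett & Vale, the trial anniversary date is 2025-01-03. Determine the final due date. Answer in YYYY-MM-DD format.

2025-04-04

From 2025-01-03, 90 calendar days later is 2025-04-03.
2025-04-03 is a listed holiday, so it moves to the next business day, 2025-04-04 (Friday).
Deadline: 2025-04-04.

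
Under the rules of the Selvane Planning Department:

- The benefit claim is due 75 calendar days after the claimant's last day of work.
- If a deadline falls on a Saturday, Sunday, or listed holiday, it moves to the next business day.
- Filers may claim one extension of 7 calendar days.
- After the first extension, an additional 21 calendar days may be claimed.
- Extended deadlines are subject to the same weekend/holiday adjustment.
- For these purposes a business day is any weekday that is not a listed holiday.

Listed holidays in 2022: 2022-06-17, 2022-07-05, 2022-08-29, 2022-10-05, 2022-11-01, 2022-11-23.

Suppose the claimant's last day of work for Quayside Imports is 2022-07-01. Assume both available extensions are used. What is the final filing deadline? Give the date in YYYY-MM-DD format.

From 2022-07-01, 75 calendar days later is 2022-09-14.
2022-09-14 (Wednesday) is already a business day.
The 7-calendar-day extension moves the deadline from 2022-09-14 to 2022-09-21.
2022-09-21 (Wednesday) is already a business day.
Add the 21 calendar-day extension to 2022-09-21: 2022-10-12.
2022-10-12 is a Wednesday and not a listed holiday, so it stands.
Deadline: 2022-10-12.

2022-10-12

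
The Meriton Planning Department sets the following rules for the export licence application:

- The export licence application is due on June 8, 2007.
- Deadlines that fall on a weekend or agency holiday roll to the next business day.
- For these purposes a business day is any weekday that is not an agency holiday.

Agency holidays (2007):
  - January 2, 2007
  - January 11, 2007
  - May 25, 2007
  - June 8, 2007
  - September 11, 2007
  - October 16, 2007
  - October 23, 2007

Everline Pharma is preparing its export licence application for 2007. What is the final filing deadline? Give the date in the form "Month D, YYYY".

Start from the fixed due date, June 8, 2007.
June 8, 2007 is a listed holiday, so it moves to the next business day, June 11, 2007 (Monday).
The final due date is June 11, 2007.

June 11, 2007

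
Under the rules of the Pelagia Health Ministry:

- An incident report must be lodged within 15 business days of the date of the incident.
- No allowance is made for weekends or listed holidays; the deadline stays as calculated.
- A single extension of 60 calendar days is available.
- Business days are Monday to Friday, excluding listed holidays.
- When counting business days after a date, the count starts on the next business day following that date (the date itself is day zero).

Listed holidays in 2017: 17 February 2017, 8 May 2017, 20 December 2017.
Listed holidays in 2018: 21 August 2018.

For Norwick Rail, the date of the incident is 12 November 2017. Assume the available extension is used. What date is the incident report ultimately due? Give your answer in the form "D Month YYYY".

30 January 2018

Starting the day after 12 November 2017 and counting 15 business days lands on 1 December 2017.
No adjustment is made for weekends or holidays, so 1 December 2017 stands.
With the 60-day extension, 1 December 2017 becomes 30 January 2018.
30 January 2018 falls on a Tuesday. The rules make no weekend/holiday allowance, so it remains 30 January 2018.
Final deadline: 30 January 2018.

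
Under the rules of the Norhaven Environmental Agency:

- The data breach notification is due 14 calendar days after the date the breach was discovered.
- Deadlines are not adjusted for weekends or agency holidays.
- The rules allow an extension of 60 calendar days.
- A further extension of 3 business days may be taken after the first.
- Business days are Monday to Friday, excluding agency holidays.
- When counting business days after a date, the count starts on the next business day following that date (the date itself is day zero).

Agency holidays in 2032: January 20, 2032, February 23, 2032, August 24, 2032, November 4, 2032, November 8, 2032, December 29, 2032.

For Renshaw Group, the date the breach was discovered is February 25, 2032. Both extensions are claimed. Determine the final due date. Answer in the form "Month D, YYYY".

14 calendar days after February 25, 2032 is March 10, 2032.
No adjustment is made for weekends or holidays, so March 10, 2032 stands.
Applying the 60-calendar-day extension: March 10, 2032 + 60 days = May 9, 2032.
May 9, 2032 falls on a Sunday. The rules make no weekend/holiday allowance, so it remains May 9, 2032.
The 3-business-day extension runs from May 9, 2032 to May 12, 2032.
No adjustment is made for weekends or holidays, so May 12, 2032 stands.
So the filing is due May 12, 2032.

May 12, 2032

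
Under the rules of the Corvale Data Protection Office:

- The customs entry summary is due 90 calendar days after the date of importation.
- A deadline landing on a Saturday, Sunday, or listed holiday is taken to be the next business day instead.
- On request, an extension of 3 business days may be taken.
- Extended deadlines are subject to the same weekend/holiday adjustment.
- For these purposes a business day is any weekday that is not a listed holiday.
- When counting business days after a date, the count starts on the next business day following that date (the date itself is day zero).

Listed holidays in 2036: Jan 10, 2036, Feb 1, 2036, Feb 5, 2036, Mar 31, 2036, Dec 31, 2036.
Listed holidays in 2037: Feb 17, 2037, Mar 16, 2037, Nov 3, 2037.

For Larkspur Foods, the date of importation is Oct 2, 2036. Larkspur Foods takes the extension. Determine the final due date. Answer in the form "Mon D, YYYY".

90 calendar days after Oct 2, 2036 is Dec 31, 2036.
Dec 31, 2036 is a listed holiday, so it moves to the next business day, Jan 1, 2037 (Thursday).
Counting 3 further business days from Jan 1, 2037 reaches Jan 6, 2037.
Since Jan 6, 2037 is a Tuesday and not a holiday, the date is unchanged.
Deadline: Jan 6, 2037.

Jan 6, 2037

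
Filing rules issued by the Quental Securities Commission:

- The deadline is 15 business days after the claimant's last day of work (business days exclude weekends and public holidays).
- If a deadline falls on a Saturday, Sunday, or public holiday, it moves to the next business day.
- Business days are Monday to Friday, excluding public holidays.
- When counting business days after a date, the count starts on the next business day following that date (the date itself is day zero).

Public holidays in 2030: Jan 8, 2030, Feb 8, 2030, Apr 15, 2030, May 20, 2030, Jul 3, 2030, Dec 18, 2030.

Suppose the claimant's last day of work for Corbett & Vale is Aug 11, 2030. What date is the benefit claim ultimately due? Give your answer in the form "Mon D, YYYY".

Counting 15 business days after Aug 11, 2030 (skipping weekends and listed holidays) reaches Aug 30, 2030.
Aug 30, 2030 falls on a Friday, which is a business day, so no adjustment is needed.
The final due date is Aug 30, 2030.

Aug 30, 2030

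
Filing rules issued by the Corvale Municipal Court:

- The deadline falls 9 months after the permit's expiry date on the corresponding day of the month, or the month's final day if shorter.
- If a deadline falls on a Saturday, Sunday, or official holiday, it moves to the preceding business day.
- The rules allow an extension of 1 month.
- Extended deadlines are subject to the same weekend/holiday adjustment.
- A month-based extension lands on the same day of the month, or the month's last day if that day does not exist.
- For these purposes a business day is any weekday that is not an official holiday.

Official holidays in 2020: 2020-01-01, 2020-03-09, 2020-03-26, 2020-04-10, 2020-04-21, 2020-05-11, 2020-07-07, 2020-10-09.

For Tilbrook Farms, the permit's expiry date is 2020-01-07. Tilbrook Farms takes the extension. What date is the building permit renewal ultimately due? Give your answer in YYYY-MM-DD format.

2020-11-06

Moving 9 months forward from 2020-01-07 on the corresponding day gives 2020-10-07.
2020-10-07 falls on a Wednesday, which is a business day, so no adjustment is needed.
Applying the 1 month extension: 1 month after 2020-10-07 is 2020-11-07.
2020-11-07 falls on a Saturday. Rolling to the preceding business day gives 2020-11-06, a Friday.
The final due date is 2020-11-06.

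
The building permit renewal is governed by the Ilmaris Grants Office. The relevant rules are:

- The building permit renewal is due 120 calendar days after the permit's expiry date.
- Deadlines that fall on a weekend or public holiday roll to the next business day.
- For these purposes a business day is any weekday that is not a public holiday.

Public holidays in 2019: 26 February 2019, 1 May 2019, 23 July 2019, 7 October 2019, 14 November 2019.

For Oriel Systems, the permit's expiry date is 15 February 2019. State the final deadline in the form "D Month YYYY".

17 June 2019

Trigger date 15 February 2019 + 120 calendar days = 15 June 2019.
15 June 2019 falls on a Saturday. Rolling to the next business day gives 17 June 2019, a Monday.
Final deadline: 17 June 2019.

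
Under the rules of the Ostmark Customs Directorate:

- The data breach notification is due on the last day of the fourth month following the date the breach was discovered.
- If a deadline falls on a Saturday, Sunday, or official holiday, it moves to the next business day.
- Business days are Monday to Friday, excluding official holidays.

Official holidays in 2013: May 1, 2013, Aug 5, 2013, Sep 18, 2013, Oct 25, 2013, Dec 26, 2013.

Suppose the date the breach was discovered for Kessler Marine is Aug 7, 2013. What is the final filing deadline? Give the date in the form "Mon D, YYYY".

4 months after Aug 7, 2013 falls in December 2013; the last day of that month is Dec 31, 2013.
Dec 31, 2013 is a Tuesday and not a listed holiday, so it stands.
Final deadline: Dec 31, 2013.

Dec 31, 2013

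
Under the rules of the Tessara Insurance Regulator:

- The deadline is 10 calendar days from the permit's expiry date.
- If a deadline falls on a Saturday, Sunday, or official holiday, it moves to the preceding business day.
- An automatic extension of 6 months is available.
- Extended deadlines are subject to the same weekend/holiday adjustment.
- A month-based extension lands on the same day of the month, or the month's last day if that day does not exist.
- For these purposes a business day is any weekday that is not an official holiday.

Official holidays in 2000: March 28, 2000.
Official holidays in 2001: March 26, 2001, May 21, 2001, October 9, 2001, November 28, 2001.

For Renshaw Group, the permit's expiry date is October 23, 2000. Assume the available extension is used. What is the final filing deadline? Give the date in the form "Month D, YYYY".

May 2, 2001

From October 23, 2000, 10 calendar days later is November 2, 2000.
Since November 2, 2000 is a Thursday and not a holiday, the date is unchanged.
Add 6 months to November 2, 2000: May 2, 2001.
Since May 2, 2001 is a Wednesday and not a holiday, the date is unchanged.
Final deadline: May 2, 2001.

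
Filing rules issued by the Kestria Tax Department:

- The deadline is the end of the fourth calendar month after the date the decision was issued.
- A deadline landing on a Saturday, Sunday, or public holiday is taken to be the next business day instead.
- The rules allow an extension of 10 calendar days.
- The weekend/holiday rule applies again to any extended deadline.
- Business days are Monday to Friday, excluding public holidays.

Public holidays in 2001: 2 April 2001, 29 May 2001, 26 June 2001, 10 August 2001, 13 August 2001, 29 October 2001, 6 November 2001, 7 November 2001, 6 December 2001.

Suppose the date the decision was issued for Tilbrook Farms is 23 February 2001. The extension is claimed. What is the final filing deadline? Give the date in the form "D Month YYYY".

The fourth month after 23 February 2001 is June 2001, whose last day is 30 June 2001.
Because 30 June 2001 is a Saturday, the deadline becomes 2 July 2001 (Monday).
Add the 10 calendar-day extension to 2 July 2001: 12 July 2001.
12 July 2001 falls on a Thursday, which is a business day, so no adjustment is needed.
So the filing is due 12 July 2001.

12 July 2001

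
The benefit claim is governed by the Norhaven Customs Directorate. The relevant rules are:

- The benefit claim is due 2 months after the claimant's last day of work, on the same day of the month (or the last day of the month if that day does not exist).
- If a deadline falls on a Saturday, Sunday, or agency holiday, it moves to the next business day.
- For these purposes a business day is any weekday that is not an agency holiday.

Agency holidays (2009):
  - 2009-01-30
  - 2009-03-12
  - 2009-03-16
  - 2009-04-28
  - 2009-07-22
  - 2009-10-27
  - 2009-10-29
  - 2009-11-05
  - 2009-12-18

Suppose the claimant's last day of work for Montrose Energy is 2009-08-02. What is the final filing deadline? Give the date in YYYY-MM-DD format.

2009-10-02

2 months from 2009-08-02 is 2009-10-02.
2009-10-02 is a Friday and not a listed holiday, so it stands.
Deadline: 2009-10-02.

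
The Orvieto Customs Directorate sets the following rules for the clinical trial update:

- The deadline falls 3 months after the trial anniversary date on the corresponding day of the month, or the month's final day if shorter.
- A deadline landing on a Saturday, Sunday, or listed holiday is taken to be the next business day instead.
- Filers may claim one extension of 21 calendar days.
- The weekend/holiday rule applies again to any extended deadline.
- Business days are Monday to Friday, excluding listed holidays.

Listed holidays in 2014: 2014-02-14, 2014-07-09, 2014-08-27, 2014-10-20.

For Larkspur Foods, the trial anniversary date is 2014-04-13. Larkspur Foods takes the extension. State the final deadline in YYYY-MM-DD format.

2014-08-04

Moving 3 months forward from 2014-04-13 on the corresponding day gives 2014-07-13.
2014-07-13 is a Sunday, so it moves to the next business day, 2014-07-14 (Monday).
Add the 21 calendar-day extension to 2014-07-14: 2014-08-04.
2014-08-04 is a Monday and not a listed holiday, so it stands.
The final due date is 2014-08-04.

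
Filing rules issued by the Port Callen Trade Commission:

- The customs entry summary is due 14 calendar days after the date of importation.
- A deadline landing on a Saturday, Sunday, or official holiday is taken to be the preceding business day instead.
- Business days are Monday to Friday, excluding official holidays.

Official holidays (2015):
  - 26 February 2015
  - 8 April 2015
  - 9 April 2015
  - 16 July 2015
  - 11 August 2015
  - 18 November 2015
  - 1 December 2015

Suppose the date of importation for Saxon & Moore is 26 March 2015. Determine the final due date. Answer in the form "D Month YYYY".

7 April 2015

14 calendar days after 26 March 2015 is 9 April 2015.
9 April 2015 is a listed holiday; the preceding business day is 7 April 2015 (Tuesday).
Deadline: 7 April 2015.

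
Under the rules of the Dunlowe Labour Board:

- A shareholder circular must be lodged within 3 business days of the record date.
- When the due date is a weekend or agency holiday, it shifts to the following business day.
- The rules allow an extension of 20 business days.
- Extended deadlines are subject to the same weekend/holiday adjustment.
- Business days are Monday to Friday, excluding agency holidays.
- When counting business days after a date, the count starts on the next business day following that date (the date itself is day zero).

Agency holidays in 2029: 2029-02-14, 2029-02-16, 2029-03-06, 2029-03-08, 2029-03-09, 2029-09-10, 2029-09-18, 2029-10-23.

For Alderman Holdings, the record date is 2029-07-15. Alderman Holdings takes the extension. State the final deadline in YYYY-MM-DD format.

2029-08-15

Starting the day after 2029-07-15 and counting 3 business days lands on 2029-07-18.
2029-07-18 is a Wednesday and not a listed holiday, so it stands.
The 20-business-day extension runs from 2029-07-18 to 2029-08-15.
Since 2029-08-15 is a Wednesday and not a holiday, the date is unchanged.
Deadline: 2029-08-15.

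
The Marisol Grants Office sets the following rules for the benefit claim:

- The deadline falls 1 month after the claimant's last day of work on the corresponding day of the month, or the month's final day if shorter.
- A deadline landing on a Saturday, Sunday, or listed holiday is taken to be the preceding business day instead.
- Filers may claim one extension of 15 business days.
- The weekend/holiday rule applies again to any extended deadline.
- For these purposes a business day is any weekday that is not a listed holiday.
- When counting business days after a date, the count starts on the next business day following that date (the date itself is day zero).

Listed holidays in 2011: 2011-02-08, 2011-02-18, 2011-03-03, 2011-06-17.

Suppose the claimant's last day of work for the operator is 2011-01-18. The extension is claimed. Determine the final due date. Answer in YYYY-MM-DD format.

1 month from 2011-01-18 is 2011-02-18.
2011-02-18 falls on a listed holiday. Rolling to the preceding business day gives 2011-02-17, a Thursday.
Counting 15 further business days from 2011-02-17 reaches 2011-03-14.
2011-03-14 (Monday) is already a business day.
So the filing is due 2011-03-14.

2011-03-14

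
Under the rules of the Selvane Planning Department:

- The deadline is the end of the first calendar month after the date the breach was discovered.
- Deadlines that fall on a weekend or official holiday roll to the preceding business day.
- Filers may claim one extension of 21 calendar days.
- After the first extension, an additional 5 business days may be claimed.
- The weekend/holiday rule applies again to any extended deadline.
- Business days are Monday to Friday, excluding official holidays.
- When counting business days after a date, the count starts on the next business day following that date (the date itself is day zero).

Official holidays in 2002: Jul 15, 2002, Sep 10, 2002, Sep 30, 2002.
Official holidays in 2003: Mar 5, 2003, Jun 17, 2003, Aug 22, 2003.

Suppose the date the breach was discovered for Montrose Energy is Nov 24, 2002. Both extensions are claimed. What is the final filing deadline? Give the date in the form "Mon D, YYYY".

Jan 28, 2003

1 month after Nov 24, 2002 is December 2002; that month ends on Dec 31, 2002.
Dec 31, 2002 is a Tuesday and not a listed holiday, so it stands.
The 21-calendar-day extension moves the deadline from Dec 31, 2002 to Jan 21, 2003.
Since Jan 21, 2003 is a Tuesday and not a holiday, the date is unchanged.
Applying the 5-business-day extension: 5 business days after Jan 21, 2003 is Jan 28, 2003.
Jan 28, 2003 falls on a Tuesday, which is a business day, so no adjustment is needed.
Final deadline: Jan 28, 2003.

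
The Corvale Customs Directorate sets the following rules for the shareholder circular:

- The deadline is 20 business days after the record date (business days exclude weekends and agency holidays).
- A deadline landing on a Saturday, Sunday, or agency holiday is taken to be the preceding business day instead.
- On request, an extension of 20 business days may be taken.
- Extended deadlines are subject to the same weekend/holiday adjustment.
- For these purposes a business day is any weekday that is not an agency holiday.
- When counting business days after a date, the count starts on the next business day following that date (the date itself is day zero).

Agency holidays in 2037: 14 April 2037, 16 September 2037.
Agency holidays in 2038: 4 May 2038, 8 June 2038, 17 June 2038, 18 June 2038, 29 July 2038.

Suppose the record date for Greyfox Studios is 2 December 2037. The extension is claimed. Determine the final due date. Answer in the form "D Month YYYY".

27 January 2038

20 business days after 2 December 2037, excluding weekends and holidays, is 30 December 2037.
Since 30 December 2037 is a Wednesday and not a holiday, the date is unchanged.
Applying the 20-business-day extension: 20 business days after 30 December 2037 is 27 January 2038.
27 January 2038 (Wednesday) is already a business day.
Final deadline: 27 January 2038.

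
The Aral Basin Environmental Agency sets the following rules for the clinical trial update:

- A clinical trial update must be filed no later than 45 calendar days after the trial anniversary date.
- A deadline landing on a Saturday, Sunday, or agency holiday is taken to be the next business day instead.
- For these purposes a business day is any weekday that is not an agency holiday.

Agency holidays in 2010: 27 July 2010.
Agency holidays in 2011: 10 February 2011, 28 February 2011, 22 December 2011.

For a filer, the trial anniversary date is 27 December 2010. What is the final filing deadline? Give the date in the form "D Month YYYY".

11 February 2011

45 calendar days after 27 December 2010 is 10 February 2011.
Because 10 February 2011 is a listed holiday, the deadline becomes 11 February 2011 (Friday).
The final due date is 11 February 2011.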